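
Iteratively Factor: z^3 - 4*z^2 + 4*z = (z)*(z^2 - 4*z + 4) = z*(z - 2)*(z - 2)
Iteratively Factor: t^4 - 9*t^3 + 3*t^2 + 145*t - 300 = (t - 3)*(t^3 - 6*t^2 - 15*t + 100) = (t - 5)*(t - 3)*(t^2 - t - 20) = (t - 5)*(t - 3)*(t + 4)*(t - 5)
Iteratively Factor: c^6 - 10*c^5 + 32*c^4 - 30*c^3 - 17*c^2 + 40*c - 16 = (c + 1)*(c^5 - 11*c^4 + 43*c^3 - 73*c^2 + 56*c - 16) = (c - 4)*(c + 1)*(c^4 - 7*c^3 + 15*c^2 - 13*c + 4) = (c - 4)*(c - 1)*(c + 1)*(c^3 - 6*c^2 + 9*c - 4) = (c - 4)*(c - 1)^2*(c + 1)*(c^2 - 5*c + 4) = (c - 4)*(c - 1)^3*(c + 1)*(c - 4)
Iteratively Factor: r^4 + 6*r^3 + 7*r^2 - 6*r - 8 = (r - 1)*(r^3 + 7*r^2 + 14*r + 8) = (r - 1)*(r + 2)*(r^2 + 5*r + 4) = (r - 1)*(r + 2)*(r + 4)*(r + 1)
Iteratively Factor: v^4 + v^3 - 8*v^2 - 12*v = (v + 2)*(v^3 - v^2 - 6*v) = (v - 3)*(v + 2)*(v^2 + 2*v) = v*(v - 3)*(v + 2)*(v + 2)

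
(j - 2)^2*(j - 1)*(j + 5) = j^4 - 17*j^2 + 36*j - 20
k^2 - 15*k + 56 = (k - 8)*(k - 7)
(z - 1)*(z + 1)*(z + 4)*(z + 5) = z^4 + 9*z^3 + 19*z^2 - 9*z - 20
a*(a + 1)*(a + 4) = a^3 + 5*a^2 + 4*a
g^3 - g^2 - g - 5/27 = (g - 5/3)*(g + 1/3)^2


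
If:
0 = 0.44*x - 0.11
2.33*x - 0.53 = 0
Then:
No Solution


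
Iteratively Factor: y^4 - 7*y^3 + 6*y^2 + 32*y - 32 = (y + 2)*(y^3 - 9*y^2 + 24*y - 16) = (y - 4)*(y + 2)*(y^2 - 5*y + 4) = (y - 4)*(y - 1)*(y + 2)*(y - 4)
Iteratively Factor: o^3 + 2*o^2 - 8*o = (o)*(o^2 + 2*o - 8) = o*(o - 2)*(o + 4)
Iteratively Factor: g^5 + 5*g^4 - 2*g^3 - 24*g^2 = (g)*(g^4 + 5*g^3 - 2*g^2 - 24*g) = g*(g + 4)*(g^3 + g^2 - 6*g) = g^2*(g + 4)*(g^2 + g - 6) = g^2*(g + 3)*(g + 4)*(g - 2)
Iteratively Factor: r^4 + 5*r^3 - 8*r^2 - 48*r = (r - 3)*(r^3 + 8*r^2 + 16*r) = (r - 3)*(r + 4)*(r^2 + 4*r) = r*(r - 3)*(r + 4)*(r + 4)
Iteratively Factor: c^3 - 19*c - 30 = (c + 2)*(c^2 - 2*c - 15) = (c - 5)*(c + 2)*(c + 3)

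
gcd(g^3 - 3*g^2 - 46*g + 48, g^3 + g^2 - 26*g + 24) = g^2 + 5*g - 6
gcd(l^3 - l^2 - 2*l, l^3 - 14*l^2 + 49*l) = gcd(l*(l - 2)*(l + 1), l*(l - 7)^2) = l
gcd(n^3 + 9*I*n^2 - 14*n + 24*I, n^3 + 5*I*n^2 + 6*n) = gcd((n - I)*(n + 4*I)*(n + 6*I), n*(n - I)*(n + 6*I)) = n^2 + 5*I*n + 6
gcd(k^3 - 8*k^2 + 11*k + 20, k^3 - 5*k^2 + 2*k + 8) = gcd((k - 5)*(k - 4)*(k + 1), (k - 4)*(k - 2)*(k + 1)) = k^2 - 3*k - 4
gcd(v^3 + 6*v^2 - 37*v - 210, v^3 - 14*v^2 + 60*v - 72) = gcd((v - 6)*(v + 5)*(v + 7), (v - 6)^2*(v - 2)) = v - 6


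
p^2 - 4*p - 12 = (p - 6)*(p + 2)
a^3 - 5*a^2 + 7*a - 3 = (a - 3)*(a - 1)^2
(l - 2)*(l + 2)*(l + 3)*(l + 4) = l^4 + 7*l^3 + 8*l^2 - 28*l - 48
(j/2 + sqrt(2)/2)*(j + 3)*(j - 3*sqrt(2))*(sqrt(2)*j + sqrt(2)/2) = sqrt(2)*j^4/2 - 2*j^3 + 7*sqrt(2)*j^3/4 - 7*j^2 - 9*sqrt(2)*j^2/4 - 21*sqrt(2)*j/2 - 3*j - 9*sqrt(2)/2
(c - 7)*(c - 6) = c^2 - 13*c + 42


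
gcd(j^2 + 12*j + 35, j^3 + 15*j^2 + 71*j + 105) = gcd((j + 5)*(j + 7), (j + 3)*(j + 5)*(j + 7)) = j^2 + 12*j + 35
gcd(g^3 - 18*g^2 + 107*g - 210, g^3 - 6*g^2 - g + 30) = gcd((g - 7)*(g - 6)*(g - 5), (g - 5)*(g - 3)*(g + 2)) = g - 5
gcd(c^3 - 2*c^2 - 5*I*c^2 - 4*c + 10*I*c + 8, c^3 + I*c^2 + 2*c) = c - I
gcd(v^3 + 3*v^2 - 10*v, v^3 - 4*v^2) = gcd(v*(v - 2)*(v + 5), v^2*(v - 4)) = v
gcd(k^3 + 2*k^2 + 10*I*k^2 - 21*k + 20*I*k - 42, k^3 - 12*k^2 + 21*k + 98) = k + 2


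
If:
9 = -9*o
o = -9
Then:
No Solution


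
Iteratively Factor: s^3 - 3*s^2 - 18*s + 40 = (s - 2)*(s^2 - s - 20) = (s - 2)*(s + 4)*(s - 5)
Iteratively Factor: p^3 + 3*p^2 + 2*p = (p + 2)*(p^2 + p) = p*(p + 2)*(p + 1)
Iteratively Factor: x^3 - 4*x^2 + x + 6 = (x - 2)*(x^2 - 2*x - 3) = (x - 3)*(x - 2)*(x + 1)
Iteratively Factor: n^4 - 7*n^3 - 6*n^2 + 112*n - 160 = (n - 4)*(n^3 - 3*n^2 - 18*n + 40) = (n - 4)*(n + 4)*(n^2 - 7*n + 10) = (n - 4)*(n - 2)*(n + 4)*(n - 5)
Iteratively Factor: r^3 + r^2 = (r + 1)*(r^2) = r*(r + 1)*(r)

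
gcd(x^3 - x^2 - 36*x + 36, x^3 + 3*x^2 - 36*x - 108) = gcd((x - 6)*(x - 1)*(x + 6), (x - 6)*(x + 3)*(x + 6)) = x^2 - 36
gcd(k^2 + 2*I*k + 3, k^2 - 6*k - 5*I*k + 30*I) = 1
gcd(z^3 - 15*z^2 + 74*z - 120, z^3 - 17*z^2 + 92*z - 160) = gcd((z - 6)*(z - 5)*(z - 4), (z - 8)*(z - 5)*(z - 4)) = z^2 - 9*z + 20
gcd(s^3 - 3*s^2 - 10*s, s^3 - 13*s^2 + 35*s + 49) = 1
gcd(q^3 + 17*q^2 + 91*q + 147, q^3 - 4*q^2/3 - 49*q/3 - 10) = q + 3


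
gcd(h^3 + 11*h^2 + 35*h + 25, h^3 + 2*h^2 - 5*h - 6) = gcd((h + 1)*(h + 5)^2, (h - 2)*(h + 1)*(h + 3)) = h + 1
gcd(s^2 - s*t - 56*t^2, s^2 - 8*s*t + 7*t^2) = 1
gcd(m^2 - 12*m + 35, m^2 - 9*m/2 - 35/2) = m - 7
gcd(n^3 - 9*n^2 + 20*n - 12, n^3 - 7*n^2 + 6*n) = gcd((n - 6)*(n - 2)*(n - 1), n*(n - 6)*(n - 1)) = n^2 - 7*n + 6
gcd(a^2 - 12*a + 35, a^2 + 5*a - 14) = 1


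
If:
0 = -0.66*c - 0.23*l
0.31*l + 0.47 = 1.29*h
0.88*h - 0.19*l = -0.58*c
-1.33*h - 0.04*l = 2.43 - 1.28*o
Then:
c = -0.62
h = 0.79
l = 1.77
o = 2.78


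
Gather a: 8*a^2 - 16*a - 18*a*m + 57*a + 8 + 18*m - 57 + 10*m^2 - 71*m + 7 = 8*a^2 + a*(41 - 18*m) + 10*m^2 - 53*m - 42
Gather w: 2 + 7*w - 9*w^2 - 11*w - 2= -9*w^2 - 4*w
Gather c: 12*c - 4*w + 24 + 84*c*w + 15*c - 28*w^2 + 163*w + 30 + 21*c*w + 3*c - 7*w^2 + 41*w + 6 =c*(105*w + 30) - 35*w^2 + 200*w + 60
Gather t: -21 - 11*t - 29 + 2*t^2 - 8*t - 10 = 2*t^2 - 19*t - 60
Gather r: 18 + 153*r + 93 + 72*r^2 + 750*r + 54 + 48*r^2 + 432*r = 120*r^2 + 1335*r + 165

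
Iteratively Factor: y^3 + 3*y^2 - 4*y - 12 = (y - 2)*(y^2 + 5*y + 6) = (y - 2)*(y + 3)*(y + 2)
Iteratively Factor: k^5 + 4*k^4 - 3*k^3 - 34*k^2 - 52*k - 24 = (k + 2)*(k^4 + 2*k^3 - 7*k^2 - 20*k - 12) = (k + 2)^2*(k^3 - 7*k - 6) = (k - 3)*(k + 2)^2*(k^2 + 3*k + 2) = (k - 3)*(k + 1)*(k + 2)^2*(k + 2)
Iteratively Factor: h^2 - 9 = (h - 3)*(h + 3)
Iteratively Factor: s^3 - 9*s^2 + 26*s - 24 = (s - 3)*(s^2 - 6*s + 8) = (s - 4)*(s - 3)*(s - 2)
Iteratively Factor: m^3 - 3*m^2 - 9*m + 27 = (m - 3)*(m^2 - 9) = (m - 3)*(m + 3)*(m - 3)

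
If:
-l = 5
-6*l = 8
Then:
No Solution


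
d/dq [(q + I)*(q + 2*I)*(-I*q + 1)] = -3*I*q^2 + 8*q + 5*I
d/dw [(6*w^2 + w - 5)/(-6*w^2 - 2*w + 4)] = -3/(18*w^2 - 24*w + 8)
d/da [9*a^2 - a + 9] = 18*a - 1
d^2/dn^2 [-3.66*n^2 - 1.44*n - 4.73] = -7.32000000000000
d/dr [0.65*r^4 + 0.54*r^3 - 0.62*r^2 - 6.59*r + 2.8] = 2.6*r^3 + 1.62*r^2 - 1.24*r - 6.59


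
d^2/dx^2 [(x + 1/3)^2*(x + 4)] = 6*x + 28/3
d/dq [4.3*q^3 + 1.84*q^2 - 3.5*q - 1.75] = 12.9*q^2 + 3.68*q - 3.5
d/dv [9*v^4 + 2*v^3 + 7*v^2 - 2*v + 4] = 36*v^3 + 6*v^2 + 14*v - 2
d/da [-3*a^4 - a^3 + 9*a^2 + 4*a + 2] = -12*a^3 - 3*a^2 + 18*a + 4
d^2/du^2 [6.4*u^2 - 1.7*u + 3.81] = 12.8000000000000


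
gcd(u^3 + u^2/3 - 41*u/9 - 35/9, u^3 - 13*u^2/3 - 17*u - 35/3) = u^2 + 8*u/3 + 5/3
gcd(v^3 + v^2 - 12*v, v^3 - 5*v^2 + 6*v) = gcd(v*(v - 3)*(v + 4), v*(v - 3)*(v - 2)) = v^2 - 3*v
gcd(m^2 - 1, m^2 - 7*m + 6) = m - 1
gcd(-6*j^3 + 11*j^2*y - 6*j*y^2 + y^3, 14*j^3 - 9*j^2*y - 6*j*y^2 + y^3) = -j + y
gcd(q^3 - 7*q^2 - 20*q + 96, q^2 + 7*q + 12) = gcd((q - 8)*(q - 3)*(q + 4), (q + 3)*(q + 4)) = q + 4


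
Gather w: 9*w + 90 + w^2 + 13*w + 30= w^2 + 22*w + 120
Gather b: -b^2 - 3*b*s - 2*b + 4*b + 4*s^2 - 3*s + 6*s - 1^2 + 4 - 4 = -b^2 + b*(2 - 3*s) + 4*s^2 + 3*s - 1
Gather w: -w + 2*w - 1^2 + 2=w + 1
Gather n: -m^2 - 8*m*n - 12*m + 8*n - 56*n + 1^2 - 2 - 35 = -m^2 - 12*m + n*(-8*m - 48) - 36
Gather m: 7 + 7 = 14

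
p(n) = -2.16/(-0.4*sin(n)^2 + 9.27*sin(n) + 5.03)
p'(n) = -2.16*(0.8*sin(n)*cos(n) - 9.27*cos(n))/(-0.4*sin(n)^2 + 9.27*sin(n) + 5.03)^2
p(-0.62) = 4.40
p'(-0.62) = 70.92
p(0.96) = -0.17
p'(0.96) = 0.07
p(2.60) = -0.22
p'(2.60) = -0.17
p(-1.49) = 0.47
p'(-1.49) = 0.08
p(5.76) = -7.24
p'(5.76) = 203.11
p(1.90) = -0.16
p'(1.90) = -0.03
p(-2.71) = -2.00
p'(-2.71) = -16.09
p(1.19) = -0.16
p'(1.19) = 0.04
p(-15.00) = 1.85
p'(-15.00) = -11.79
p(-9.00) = -1.89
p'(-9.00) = -14.49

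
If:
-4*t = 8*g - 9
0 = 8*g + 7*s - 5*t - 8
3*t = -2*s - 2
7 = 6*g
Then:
No Solution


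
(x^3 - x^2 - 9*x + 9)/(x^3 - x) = (x^2 - 9)/(x*(x + 1))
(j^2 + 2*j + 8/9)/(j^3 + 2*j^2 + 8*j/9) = 1/j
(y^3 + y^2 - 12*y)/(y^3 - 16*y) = (y - 3)/(y - 4)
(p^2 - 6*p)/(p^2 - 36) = p/(p + 6)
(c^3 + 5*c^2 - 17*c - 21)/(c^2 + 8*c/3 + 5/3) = 3*(c^2 + 4*c - 21)/(3*c + 5)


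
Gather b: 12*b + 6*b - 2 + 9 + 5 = 18*b + 12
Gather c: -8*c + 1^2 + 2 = 3 - 8*c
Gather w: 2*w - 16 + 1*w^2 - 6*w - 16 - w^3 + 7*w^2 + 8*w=-w^3 + 8*w^2 + 4*w - 32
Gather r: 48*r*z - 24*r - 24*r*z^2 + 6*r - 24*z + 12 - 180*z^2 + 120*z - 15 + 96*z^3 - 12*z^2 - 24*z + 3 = r*(-24*z^2 + 48*z - 18) + 96*z^3 - 192*z^2 + 72*z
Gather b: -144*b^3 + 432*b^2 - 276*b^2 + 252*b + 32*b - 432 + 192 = -144*b^3 + 156*b^2 + 284*b - 240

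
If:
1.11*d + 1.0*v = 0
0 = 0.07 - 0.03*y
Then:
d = -0.900900900900901*v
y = 2.33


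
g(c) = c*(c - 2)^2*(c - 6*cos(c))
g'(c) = c*(c - 2)^2*(6*sin(c) + 1) + c*(c - 6*cos(c))*(2*c - 4) + (c - 2)^2*(c - 6*cos(c))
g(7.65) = 1571.37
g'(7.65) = 2440.72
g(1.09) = -1.52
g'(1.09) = 7.65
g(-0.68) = 26.11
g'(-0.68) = -44.33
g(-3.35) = -241.65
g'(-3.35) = -52.45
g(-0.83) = 32.43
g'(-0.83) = -39.21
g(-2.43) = -100.81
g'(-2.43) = 226.17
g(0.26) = -4.36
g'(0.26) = -9.76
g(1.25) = -0.45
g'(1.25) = 5.55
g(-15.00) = 45265.52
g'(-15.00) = 4235.93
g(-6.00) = 4516.23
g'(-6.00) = -2909.54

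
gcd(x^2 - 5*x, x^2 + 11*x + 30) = 1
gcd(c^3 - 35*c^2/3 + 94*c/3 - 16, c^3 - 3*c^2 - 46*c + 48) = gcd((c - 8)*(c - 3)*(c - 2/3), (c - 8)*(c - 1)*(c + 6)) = c - 8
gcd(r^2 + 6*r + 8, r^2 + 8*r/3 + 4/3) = r + 2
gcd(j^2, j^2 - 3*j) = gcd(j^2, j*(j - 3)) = j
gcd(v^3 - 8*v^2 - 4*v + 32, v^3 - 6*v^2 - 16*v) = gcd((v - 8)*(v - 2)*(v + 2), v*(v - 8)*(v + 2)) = v^2 - 6*v - 16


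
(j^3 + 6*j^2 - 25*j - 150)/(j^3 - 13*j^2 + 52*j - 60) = (j^2 + 11*j + 30)/(j^2 - 8*j + 12)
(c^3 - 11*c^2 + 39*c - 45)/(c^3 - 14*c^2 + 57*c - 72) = (c - 5)/(c - 8)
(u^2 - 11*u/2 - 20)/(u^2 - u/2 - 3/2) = (-2*u^2 + 11*u + 40)/(-2*u^2 + u + 3)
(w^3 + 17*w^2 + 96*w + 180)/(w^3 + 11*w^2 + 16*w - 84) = (w^2 + 11*w + 30)/(w^2 + 5*w - 14)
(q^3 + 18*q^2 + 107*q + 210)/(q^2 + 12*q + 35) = q + 6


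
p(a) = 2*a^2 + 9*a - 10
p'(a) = 4*a + 9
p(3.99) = 57.75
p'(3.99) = 24.96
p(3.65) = 49.50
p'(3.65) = 23.60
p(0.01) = -9.91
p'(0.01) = 9.04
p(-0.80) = -15.92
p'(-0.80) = 5.80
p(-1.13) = -17.62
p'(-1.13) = 4.48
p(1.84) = 13.33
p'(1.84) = 16.36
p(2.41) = 23.31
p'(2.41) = 18.64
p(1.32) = 5.36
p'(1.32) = 14.28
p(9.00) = 233.00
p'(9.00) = 45.00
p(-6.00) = 8.00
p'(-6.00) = -15.00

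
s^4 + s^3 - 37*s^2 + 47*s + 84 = (s - 4)*(s - 3)*(s + 1)*(s + 7)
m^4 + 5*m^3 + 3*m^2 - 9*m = m*(m - 1)*(m + 3)^2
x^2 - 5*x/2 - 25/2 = (x - 5)*(x + 5/2)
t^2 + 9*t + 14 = (t + 2)*(t + 7)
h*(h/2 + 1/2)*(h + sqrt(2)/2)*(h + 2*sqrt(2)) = h^4/2 + h^3/2 + 5*sqrt(2)*h^3/4 + h^2 + 5*sqrt(2)*h^2/4 + h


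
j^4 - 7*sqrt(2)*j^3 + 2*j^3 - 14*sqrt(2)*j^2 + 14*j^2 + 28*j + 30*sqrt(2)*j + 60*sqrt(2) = (j + 2)*(j - 5*sqrt(2))*(j - 3*sqrt(2))*(j + sqrt(2))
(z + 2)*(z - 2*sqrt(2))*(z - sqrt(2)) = z^3 - 3*sqrt(2)*z^2 + 2*z^2 - 6*sqrt(2)*z + 4*z + 8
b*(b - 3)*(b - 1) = b^3 - 4*b^2 + 3*b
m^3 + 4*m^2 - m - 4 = (m - 1)*(m + 1)*(m + 4)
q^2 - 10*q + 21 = (q - 7)*(q - 3)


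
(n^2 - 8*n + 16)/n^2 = 1 - 8/n + 16/n^2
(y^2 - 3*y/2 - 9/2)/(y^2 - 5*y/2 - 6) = (y - 3)/(y - 4)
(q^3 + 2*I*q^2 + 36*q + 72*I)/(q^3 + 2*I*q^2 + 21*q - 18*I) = (q^2 - 4*I*q + 12)/(q^2 - 4*I*q - 3)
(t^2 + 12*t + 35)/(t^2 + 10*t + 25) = (t + 7)/(t + 5)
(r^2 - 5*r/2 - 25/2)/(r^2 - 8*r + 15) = (r + 5/2)/(r - 3)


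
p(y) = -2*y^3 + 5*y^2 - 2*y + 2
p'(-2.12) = -50.17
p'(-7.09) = -374.51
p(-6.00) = 626.00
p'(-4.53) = -170.43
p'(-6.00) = -278.00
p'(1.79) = -3.32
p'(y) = -6*y^2 + 10*y - 2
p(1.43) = 3.52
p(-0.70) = 6.54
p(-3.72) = 181.59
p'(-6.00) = -278.00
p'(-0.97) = -17.35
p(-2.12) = 47.77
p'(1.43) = 0.03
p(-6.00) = 626.00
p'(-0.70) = -11.94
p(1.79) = 2.97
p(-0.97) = 10.47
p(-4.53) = 299.58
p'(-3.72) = -122.23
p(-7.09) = 980.32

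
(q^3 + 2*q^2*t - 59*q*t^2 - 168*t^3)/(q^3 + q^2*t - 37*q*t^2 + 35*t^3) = (q^2 - 5*q*t - 24*t^2)/(q^2 - 6*q*t + 5*t^2)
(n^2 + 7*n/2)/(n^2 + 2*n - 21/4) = 2*n/(2*n - 3)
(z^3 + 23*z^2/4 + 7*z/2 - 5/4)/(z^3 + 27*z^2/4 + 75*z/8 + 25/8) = 2*(4*z^2 + 3*z - 1)/(8*z^2 + 14*z + 5)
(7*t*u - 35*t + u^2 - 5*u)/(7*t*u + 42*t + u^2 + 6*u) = (u - 5)/(u + 6)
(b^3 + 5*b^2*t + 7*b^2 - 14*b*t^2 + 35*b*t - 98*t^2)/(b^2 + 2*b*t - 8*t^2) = (b^2 + 7*b*t + 7*b + 49*t)/(b + 4*t)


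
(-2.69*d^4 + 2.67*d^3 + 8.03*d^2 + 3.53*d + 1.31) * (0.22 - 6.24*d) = 16.7856*d^5 - 17.2526*d^4 - 49.5198*d^3 - 20.2606*d^2 - 7.3978*d + 0.2882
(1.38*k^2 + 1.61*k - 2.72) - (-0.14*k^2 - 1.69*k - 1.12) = 1.52*k^2 + 3.3*k - 1.6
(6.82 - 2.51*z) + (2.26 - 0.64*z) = 9.08 - 3.15*z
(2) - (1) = 1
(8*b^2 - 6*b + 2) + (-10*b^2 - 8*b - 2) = -2*b^2 - 14*b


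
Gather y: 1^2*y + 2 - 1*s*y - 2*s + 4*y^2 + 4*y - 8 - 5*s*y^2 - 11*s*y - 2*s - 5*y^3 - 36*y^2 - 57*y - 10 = -4*s - 5*y^3 + y^2*(-5*s - 32) + y*(-12*s - 52) - 16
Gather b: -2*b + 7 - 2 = 5 - 2*b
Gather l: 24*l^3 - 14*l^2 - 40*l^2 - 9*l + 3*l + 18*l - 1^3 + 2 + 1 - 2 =24*l^3 - 54*l^2 + 12*l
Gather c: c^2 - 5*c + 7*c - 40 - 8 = c^2 + 2*c - 48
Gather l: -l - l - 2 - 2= -2*l - 4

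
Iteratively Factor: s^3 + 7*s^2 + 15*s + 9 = (s + 3)*(s^2 + 4*s + 3) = (s + 1)*(s + 3)*(s + 3)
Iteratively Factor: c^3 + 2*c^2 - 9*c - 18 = (c + 2)*(c^2 - 9) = (c + 2)*(c + 3)*(c - 3)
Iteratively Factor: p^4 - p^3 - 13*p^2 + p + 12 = (p - 1)*(p^3 - 13*p - 12) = (p - 4)*(p - 1)*(p^2 + 4*p + 3) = (p - 4)*(p - 1)*(p + 1)*(p + 3)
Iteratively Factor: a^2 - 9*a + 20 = (a - 5)*(a - 4)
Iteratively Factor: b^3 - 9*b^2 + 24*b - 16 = (b - 4)*(b^2 - 5*b + 4) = (b - 4)*(b - 1)*(b - 4)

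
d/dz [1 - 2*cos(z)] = 2*sin(z)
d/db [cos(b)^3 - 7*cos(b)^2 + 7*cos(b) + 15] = (-3*cos(b)^2 + 14*cos(b) - 7)*sin(b)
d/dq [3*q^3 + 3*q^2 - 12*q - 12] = 9*q^2 + 6*q - 12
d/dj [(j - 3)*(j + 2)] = 2*j - 1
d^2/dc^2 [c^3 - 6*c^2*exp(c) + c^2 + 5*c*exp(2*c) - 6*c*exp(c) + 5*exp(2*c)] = -6*c^2*exp(c) + 20*c*exp(2*c) - 30*c*exp(c) + 6*c + 40*exp(2*c) - 24*exp(c) + 2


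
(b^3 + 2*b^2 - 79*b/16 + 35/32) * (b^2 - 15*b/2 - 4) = b^5 - 11*b^4/2 - 383*b^3/16 + 241*b^2/8 + 739*b/64 - 35/8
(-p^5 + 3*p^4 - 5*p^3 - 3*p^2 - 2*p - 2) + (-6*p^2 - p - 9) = -p^5 + 3*p^4 - 5*p^3 - 9*p^2 - 3*p - 11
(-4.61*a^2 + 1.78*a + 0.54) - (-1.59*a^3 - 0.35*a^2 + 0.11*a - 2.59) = 1.59*a^3 - 4.26*a^2 + 1.67*a + 3.13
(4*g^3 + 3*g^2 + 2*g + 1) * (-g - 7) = -4*g^4 - 31*g^3 - 23*g^2 - 15*g - 7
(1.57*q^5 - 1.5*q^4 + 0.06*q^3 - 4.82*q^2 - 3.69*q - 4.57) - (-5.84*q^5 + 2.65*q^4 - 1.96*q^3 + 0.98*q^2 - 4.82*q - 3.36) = 7.41*q^5 - 4.15*q^4 + 2.02*q^3 - 5.8*q^2 + 1.13*q - 1.21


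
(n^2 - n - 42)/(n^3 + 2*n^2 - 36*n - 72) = (n - 7)/(n^2 - 4*n - 12)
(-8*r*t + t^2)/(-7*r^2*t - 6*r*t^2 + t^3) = (8*r - t)/(7*r^2 + 6*r*t - t^2)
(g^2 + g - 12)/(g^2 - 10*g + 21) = (g + 4)/(g - 7)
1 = 1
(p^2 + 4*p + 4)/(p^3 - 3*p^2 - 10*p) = (p + 2)/(p*(p - 5))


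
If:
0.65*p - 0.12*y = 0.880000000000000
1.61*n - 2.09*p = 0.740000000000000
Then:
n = 0.239655996177735*y + 2.21710463449594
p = 0.184615384615385*y + 1.35384615384615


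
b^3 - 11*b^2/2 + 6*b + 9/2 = (b - 3)^2*(b + 1/2)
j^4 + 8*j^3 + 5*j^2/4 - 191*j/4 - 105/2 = (j - 5/2)*(j + 3/2)*(j + 2)*(j + 7)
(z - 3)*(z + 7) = z^2 + 4*z - 21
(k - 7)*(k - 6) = k^2 - 13*k + 42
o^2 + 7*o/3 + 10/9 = (o + 2/3)*(o + 5/3)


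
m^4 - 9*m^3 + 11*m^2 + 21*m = m*(m - 7)*(m - 3)*(m + 1)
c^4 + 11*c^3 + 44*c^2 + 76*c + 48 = (c + 2)^2*(c + 3)*(c + 4)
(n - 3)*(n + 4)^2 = n^3 + 5*n^2 - 8*n - 48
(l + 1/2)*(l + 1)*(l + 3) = l^3 + 9*l^2/2 + 5*l + 3/2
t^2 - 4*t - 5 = (t - 5)*(t + 1)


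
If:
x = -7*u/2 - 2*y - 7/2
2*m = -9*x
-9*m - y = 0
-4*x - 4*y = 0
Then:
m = 0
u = -1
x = 0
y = 0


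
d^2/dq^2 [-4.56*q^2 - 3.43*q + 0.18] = -9.12000000000000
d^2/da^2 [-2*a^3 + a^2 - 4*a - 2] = 2 - 12*a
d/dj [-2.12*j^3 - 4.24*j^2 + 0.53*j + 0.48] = -6.36*j^2 - 8.48*j + 0.53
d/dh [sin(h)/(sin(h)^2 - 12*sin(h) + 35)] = (cos(h)^2 + 34)*cos(h)/((sin(h) - 7)^2*(sin(h) - 5)^2)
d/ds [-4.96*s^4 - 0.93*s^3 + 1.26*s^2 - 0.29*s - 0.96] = -19.84*s^3 - 2.79*s^2 + 2.52*s - 0.29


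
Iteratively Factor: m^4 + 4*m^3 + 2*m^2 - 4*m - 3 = (m - 1)*(m^3 + 5*m^2 + 7*m + 3) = (m - 1)*(m + 1)*(m^2 + 4*m + 3) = (m - 1)*(m + 1)^2*(m + 3)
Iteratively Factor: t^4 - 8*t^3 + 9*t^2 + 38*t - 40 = (t - 4)*(t^3 - 4*t^2 - 7*t + 10) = (t - 4)*(t - 1)*(t^2 - 3*t - 10) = (t - 5)*(t - 4)*(t - 1)*(t + 2)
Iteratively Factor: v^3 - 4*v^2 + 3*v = (v - 3)*(v^2 - v) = v*(v - 3)*(v - 1)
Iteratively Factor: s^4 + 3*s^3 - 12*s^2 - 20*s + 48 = (s + 3)*(s^3 - 12*s + 16) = (s - 2)*(s + 3)*(s^2 + 2*s - 8) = (s - 2)*(s + 3)*(s + 4)*(s - 2)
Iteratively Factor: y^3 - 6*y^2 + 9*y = (y)*(y^2 - 6*y + 9) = y*(y - 3)*(y - 3)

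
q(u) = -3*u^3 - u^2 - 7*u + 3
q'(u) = -9*u^2 - 2*u - 7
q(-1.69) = 26.45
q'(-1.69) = -29.32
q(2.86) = -95.38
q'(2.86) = -86.34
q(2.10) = -43.89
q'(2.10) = -50.89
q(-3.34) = 127.00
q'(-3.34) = -100.72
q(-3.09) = 103.59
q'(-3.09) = -86.75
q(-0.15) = 4.04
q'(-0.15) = -6.90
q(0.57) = -1.87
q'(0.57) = -11.06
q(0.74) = -3.94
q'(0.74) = -13.41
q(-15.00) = 10008.00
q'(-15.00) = -2002.00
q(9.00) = -2328.00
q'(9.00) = -754.00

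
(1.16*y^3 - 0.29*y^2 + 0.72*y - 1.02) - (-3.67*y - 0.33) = 1.16*y^3 - 0.29*y^2 + 4.39*y - 0.69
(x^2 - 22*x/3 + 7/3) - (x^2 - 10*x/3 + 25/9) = -4*x - 4/9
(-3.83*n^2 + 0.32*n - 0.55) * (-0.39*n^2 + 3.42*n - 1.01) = 1.4937*n^4 - 13.2234*n^3 + 5.1772*n^2 - 2.2042*n + 0.5555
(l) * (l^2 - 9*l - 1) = l^3 - 9*l^2 - l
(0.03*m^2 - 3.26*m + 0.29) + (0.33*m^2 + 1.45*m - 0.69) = 0.36*m^2 - 1.81*m - 0.4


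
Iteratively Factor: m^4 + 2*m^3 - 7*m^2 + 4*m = (m - 1)*(m^3 + 3*m^2 - 4*m) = (m - 1)*(m + 4)*(m^2 - m) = m*(m - 1)*(m + 4)*(m - 1)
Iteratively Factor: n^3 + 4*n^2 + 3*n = (n + 3)*(n^2 + n) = n*(n + 3)*(n + 1)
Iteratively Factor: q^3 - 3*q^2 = (q)*(q^2 - 3*q) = q^2*(q - 3)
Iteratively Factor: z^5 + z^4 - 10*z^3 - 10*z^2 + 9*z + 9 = (z + 1)*(z^4 - 10*z^2 + 9) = (z - 3)*(z + 1)*(z^3 + 3*z^2 - z - 3) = (z - 3)*(z - 1)*(z + 1)*(z^2 + 4*z + 3) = (z - 3)*(z - 1)*(z + 1)*(z + 3)*(z + 1)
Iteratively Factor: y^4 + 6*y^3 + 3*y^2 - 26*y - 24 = (y + 1)*(y^3 + 5*y^2 - 2*y - 24) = (y + 1)*(y + 4)*(y^2 + y - 6) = (y + 1)*(y + 3)*(y + 4)*(y - 2)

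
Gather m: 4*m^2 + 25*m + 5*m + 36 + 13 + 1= 4*m^2 + 30*m + 50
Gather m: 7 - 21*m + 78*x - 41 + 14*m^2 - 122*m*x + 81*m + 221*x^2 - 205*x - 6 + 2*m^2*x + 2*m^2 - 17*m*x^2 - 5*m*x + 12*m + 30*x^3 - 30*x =m^2*(2*x + 16) + m*(-17*x^2 - 127*x + 72) + 30*x^3 + 221*x^2 - 157*x - 40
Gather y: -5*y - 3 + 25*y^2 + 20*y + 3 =25*y^2 + 15*y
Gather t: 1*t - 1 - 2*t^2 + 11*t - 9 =-2*t^2 + 12*t - 10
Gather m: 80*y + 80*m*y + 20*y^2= 80*m*y + 20*y^2 + 80*y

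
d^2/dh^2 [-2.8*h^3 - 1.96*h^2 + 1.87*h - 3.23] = -16.8*h - 3.92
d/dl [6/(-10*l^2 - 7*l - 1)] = 6*(20*l + 7)/(10*l^2 + 7*l + 1)^2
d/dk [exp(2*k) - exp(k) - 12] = (2*exp(k) - 1)*exp(k)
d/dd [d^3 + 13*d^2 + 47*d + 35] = 3*d^2 + 26*d + 47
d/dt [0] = 0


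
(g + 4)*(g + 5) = g^2 + 9*g + 20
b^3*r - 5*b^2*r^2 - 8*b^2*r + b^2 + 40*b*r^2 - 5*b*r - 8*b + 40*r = (b - 8)*(b - 5*r)*(b*r + 1)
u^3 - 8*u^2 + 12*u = u*(u - 6)*(u - 2)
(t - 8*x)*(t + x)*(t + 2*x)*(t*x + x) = t^4*x - 5*t^3*x^2 + t^3*x - 22*t^2*x^3 - 5*t^2*x^2 - 16*t*x^4 - 22*t*x^3 - 16*x^4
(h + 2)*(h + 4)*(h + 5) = h^3 + 11*h^2 + 38*h + 40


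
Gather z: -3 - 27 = -30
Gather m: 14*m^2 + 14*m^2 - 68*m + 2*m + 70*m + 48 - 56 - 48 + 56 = 28*m^2 + 4*m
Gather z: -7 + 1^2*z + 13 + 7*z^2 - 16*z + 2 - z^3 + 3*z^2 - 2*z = -z^3 + 10*z^2 - 17*z + 8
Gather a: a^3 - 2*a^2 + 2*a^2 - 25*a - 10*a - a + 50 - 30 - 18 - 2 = a^3 - 36*a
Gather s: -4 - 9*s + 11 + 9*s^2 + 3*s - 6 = 9*s^2 - 6*s + 1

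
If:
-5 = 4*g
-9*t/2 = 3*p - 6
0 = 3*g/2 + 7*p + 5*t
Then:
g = -5/4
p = -115/88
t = 97/44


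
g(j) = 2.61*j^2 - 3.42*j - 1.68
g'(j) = 5.22*j - 3.42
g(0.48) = -2.72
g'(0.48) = -0.91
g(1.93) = 1.44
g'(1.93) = 6.65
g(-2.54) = 23.85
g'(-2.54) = -16.68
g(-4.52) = 67.10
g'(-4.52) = -27.01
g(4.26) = 31.12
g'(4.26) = 18.82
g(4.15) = 29.08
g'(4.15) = 18.24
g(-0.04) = -1.54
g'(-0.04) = -3.63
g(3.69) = 21.24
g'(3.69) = 15.84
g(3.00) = 11.55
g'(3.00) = 12.24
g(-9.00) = 240.51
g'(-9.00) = -50.40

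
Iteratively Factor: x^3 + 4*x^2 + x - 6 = (x - 1)*(x^2 + 5*x + 6) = (x - 1)*(x + 2)*(x + 3)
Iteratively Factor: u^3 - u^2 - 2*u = (u - 2)*(u^2 + u) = (u - 2)*(u + 1)*(u)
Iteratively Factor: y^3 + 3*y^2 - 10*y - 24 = (y + 4)*(y^2 - y - 6) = (y + 2)*(y + 4)*(y - 3)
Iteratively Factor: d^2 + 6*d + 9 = (d + 3)*(d + 3)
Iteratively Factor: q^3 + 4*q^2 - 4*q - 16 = (q - 2)*(q^2 + 6*q + 8) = (q - 2)*(q + 2)*(q + 4)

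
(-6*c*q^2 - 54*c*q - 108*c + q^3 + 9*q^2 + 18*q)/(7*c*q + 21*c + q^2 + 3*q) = (-6*c*q - 36*c + q^2 + 6*q)/(7*c + q)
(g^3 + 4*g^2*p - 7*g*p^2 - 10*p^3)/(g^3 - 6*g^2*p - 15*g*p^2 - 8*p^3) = (-g^2 - 3*g*p + 10*p^2)/(-g^2 + 7*g*p + 8*p^2)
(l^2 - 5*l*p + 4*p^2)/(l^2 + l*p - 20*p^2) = (l - p)/(l + 5*p)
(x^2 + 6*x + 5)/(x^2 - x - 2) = (x + 5)/(x - 2)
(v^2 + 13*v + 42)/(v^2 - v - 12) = (v^2 + 13*v + 42)/(v^2 - v - 12)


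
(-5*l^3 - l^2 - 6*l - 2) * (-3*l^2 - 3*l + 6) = 15*l^5 + 18*l^4 - 9*l^3 + 18*l^2 - 30*l - 12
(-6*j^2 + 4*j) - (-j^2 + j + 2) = -5*j^2 + 3*j - 2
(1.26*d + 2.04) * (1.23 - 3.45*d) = -4.347*d^2 - 5.4882*d + 2.5092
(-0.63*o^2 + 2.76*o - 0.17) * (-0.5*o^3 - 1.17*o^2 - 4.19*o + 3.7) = 0.315*o^5 - 0.6429*o^4 - 0.504499999999999*o^3 - 13.6965*o^2 + 10.9243*o - 0.629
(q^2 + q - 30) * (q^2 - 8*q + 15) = q^4 - 7*q^3 - 23*q^2 + 255*q - 450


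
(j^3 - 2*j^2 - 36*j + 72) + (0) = j^3 - 2*j^2 - 36*j + 72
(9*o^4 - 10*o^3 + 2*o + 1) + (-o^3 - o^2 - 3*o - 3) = 9*o^4 - 11*o^3 - o^2 - o - 2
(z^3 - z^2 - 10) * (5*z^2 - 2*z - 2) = 5*z^5 - 7*z^4 - 48*z^2 + 20*z + 20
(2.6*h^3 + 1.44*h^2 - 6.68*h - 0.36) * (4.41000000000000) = 11.466*h^3 + 6.3504*h^2 - 29.4588*h - 1.5876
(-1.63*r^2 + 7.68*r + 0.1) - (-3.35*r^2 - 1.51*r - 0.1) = 1.72*r^2 + 9.19*r + 0.2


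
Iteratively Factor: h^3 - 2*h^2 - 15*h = (h - 5)*(h^2 + 3*h) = (h - 5)*(h + 3)*(h)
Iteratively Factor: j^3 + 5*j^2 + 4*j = (j + 4)*(j^2 + j) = j*(j + 4)*(j + 1)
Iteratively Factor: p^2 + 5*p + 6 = (p + 3)*(p + 2)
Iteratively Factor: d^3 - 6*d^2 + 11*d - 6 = (d - 2)*(d^2 - 4*d + 3) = (d - 2)*(d - 1)*(d - 3)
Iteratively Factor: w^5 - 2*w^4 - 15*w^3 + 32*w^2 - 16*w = (w - 4)*(w^4 + 2*w^3 - 7*w^2 + 4*w) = (w - 4)*(w + 4)*(w^3 - 2*w^2 + w) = w*(w - 4)*(w + 4)*(w^2 - 2*w + 1) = w*(w - 4)*(w - 1)*(w + 4)*(w - 1)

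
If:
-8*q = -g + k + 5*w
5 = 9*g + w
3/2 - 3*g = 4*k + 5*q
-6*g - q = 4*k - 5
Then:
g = 623/1334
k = 454/667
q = -350/667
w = 1063/1334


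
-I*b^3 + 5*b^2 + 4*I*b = b*(b + 4*I)*(-I*b + 1)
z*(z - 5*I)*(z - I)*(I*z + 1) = I*z^4 + 7*z^3 - 11*I*z^2 - 5*z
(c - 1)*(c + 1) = c^2 - 1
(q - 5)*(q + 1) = q^2 - 4*q - 5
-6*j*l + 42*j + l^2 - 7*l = (-6*j + l)*(l - 7)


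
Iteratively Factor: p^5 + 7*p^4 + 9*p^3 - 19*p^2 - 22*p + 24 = (p + 3)*(p^4 + 4*p^3 - 3*p^2 - 10*p + 8) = (p - 1)*(p + 3)*(p^3 + 5*p^2 + 2*p - 8) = (p - 1)*(p + 3)*(p + 4)*(p^2 + p - 2) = (p - 1)^2*(p + 3)*(p + 4)*(p + 2)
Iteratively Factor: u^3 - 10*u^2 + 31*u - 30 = (u - 2)*(u^2 - 8*u + 15) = (u - 3)*(u - 2)*(u - 5)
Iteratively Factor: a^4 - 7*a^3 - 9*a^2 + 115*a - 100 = (a - 1)*(a^3 - 6*a^2 - 15*a + 100) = (a - 5)*(a - 1)*(a^2 - a - 20) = (a - 5)^2*(a - 1)*(a + 4)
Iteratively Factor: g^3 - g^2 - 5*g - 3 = (g + 1)*(g^2 - 2*g - 3) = (g - 3)*(g + 1)*(g + 1)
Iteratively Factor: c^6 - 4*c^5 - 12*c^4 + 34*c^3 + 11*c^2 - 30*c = (c + 3)*(c^5 - 7*c^4 + 9*c^3 + 7*c^2 - 10*c) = (c - 2)*(c + 3)*(c^4 - 5*c^3 - c^2 + 5*c) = (c - 2)*(c - 1)*(c + 3)*(c^3 - 4*c^2 - 5*c) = (c - 5)*(c - 2)*(c - 1)*(c + 3)*(c^2 + c) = c*(c - 5)*(c - 2)*(c - 1)*(c + 3)*(c + 1)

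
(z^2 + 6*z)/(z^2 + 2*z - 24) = z/(z - 4)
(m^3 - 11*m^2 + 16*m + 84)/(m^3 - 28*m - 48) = (m - 7)/(m + 4)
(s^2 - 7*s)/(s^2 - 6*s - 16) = s*(7 - s)/(-s^2 + 6*s + 16)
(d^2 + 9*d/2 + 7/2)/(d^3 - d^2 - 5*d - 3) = (d + 7/2)/(d^2 - 2*d - 3)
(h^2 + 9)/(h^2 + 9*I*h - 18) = (h - 3*I)/(h + 6*I)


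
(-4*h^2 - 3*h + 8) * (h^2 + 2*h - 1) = -4*h^4 - 11*h^3 + 6*h^2 + 19*h - 8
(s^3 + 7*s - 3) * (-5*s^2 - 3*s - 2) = -5*s^5 - 3*s^4 - 37*s^3 - 6*s^2 - 5*s + 6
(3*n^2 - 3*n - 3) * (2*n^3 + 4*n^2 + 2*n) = 6*n^5 + 6*n^4 - 12*n^3 - 18*n^2 - 6*n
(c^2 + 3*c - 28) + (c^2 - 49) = 2*c^2 + 3*c - 77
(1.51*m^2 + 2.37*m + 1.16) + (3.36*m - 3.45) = 1.51*m^2 + 5.73*m - 2.29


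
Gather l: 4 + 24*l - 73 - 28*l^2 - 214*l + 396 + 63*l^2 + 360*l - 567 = 35*l^2 + 170*l - 240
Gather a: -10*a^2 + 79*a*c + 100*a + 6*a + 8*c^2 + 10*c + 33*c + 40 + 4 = -10*a^2 + a*(79*c + 106) + 8*c^2 + 43*c + 44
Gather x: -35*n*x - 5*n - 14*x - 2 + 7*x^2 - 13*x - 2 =-5*n + 7*x^2 + x*(-35*n - 27) - 4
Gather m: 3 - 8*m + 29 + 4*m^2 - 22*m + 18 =4*m^2 - 30*m + 50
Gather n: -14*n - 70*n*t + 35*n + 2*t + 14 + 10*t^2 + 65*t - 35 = n*(21 - 70*t) + 10*t^2 + 67*t - 21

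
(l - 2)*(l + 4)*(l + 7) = l^3 + 9*l^2 + 6*l - 56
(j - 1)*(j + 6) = j^2 + 5*j - 6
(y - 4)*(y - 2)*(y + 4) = y^3 - 2*y^2 - 16*y + 32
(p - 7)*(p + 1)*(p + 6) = p^3 - 43*p - 42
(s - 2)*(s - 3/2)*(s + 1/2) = s^3 - 3*s^2 + 5*s/4 + 3/2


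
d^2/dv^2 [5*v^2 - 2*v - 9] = 10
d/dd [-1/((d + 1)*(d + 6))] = (2*d + 7)/((d + 1)^2*(d + 6)^2)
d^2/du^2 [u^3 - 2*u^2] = 6*u - 4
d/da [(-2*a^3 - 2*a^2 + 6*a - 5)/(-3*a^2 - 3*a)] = (2*a^4 + 4*a^3 + 8*a^2 - 10*a - 5)/(3*a^2*(a^2 + 2*a + 1))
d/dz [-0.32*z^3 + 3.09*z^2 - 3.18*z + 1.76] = -0.96*z^2 + 6.18*z - 3.18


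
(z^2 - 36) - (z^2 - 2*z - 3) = 2*z - 33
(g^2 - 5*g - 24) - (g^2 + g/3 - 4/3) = -16*g/3 - 68/3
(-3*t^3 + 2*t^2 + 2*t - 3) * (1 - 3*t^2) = 9*t^5 - 6*t^4 - 9*t^3 + 11*t^2 + 2*t - 3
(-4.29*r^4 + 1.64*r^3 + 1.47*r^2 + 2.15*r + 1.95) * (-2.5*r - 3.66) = 10.725*r^5 + 11.6014*r^4 - 9.6774*r^3 - 10.7552*r^2 - 12.744*r - 7.137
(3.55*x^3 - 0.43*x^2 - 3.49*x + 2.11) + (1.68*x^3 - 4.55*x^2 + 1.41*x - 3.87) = 5.23*x^3 - 4.98*x^2 - 2.08*x - 1.76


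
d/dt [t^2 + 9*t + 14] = 2*t + 9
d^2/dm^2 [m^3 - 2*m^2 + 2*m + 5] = 6*m - 4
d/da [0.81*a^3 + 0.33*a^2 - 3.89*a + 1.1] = 2.43*a^2 + 0.66*a - 3.89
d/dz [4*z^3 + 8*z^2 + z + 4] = 12*z^2 + 16*z + 1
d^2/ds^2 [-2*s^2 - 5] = -4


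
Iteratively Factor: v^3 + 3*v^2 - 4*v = (v + 4)*(v^2 - v) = (v - 1)*(v + 4)*(v)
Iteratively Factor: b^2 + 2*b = (b + 2)*(b)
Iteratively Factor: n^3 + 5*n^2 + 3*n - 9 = (n + 3)*(n^2 + 2*n - 3) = (n + 3)^2*(n - 1)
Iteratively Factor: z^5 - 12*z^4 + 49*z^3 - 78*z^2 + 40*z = (z - 5)*(z^4 - 7*z^3 + 14*z^2 - 8*z) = (z - 5)*(z - 1)*(z^3 - 6*z^2 + 8*z) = (z - 5)*(z - 2)*(z - 1)*(z^2 - 4*z) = z*(z - 5)*(z - 2)*(z - 1)*(z - 4)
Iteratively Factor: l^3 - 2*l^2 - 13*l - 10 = (l - 5)*(l^2 + 3*l + 2) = (l - 5)*(l + 2)*(l + 1)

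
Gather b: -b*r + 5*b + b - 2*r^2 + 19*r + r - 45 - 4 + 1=b*(6 - r) - 2*r^2 + 20*r - 48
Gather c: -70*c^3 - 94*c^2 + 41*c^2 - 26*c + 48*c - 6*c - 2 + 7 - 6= -70*c^3 - 53*c^2 + 16*c - 1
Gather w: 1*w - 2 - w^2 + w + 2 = -w^2 + 2*w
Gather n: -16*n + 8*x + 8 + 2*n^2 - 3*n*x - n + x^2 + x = 2*n^2 + n*(-3*x - 17) + x^2 + 9*x + 8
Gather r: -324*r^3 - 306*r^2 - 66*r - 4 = -324*r^3 - 306*r^2 - 66*r - 4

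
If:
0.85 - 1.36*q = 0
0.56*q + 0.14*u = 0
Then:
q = 0.62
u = -2.50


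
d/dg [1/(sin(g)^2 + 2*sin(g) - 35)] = -2*(sin(g) + 1)*cos(g)/(sin(g)^2 + 2*sin(g) - 35)^2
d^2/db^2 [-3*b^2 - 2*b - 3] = -6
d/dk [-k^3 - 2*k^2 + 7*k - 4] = -3*k^2 - 4*k + 7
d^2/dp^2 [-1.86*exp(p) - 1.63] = -1.86*exp(p)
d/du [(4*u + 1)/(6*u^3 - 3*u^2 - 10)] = 2*(12*u^3 - 6*u^2 - 3*u*(3*u - 1)*(4*u + 1) - 20)/(-6*u^3 + 3*u^2 + 10)^2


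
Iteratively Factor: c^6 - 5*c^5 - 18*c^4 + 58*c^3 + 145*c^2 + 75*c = (c + 1)*(c^5 - 6*c^4 - 12*c^3 + 70*c^2 + 75*c) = (c - 5)*(c + 1)*(c^4 - c^3 - 17*c^2 - 15*c) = (c - 5)*(c + 1)^2*(c^3 - 2*c^2 - 15*c) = (c - 5)^2*(c + 1)^2*(c^2 + 3*c) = (c - 5)^2*(c + 1)^2*(c + 3)*(c)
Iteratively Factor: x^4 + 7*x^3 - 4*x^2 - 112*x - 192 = (x + 4)*(x^3 + 3*x^2 - 16*x - 48) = (x + 4)^2*(x^2 - x - 12) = (x - 4)*(x + 4)^2*(x + 3)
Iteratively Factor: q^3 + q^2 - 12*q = (q - 3)*(q^2 + 4*q) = q*(q - 3)*(q + 4)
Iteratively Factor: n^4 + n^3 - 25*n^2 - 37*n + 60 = (n - 5)*(n^3 + 6*n^2 + 5*n - 12) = (n - 5)*(n + 3)*(n^2 + 3*n - 4) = (n - 5)*(n + 3)*(n + 4)*(n - 1)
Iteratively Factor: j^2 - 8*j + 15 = (j - 3)*(j - 5)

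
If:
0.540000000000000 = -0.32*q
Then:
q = -1.69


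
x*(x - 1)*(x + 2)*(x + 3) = x^4 + 4*x^3 + x^2 - 6*x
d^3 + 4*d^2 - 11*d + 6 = (d - 1)^2*(d + 6)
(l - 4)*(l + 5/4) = l^2 - 11*l/4 - 5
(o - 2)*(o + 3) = o^2 + o - 6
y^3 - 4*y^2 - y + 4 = (y - 4)*(y - 1)*(y + 1)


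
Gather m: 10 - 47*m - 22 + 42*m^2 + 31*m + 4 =42*m^2 - 16*m - 8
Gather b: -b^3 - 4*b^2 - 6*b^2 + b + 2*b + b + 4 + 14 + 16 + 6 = -b^3 - 10*b^2 + 4*b + 40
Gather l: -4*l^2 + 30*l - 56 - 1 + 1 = -4*l^2 + 30*l - 56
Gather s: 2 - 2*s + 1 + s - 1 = 2 - s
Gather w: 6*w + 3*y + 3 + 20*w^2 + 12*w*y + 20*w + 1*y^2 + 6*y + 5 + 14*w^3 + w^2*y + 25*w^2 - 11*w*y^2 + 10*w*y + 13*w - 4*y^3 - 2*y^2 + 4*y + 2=14*w^3 + w^2*(y + 45) + w*(-11*y^2 + 22*y + 39) - 4*y^3 - y^2 + 13*y + 10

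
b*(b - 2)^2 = b^3 - 4*b^2 + 4*b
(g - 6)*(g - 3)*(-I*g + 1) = -I*g^3 + g^2 + 9*I*g^2 - 9*g - 18*I*g + 18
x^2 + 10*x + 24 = (x + 4)*(x + 6)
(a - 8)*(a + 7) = a^2 - a - 56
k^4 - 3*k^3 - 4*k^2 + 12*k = k*(k - 3)*(k - 2)*(k + 2)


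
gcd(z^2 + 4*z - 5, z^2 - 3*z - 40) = z + 5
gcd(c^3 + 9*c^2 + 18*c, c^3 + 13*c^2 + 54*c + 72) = c^2 + 9*c + 18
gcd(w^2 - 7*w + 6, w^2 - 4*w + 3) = w - 1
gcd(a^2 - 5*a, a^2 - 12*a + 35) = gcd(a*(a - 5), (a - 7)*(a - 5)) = a - 5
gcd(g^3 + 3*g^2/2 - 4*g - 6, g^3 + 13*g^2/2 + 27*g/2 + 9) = g^2 + 7*g/2 + 3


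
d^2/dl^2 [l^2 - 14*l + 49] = 2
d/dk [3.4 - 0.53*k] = -0.530000000000000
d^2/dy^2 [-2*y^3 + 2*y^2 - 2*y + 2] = 4 - 12*y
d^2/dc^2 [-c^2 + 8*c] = -2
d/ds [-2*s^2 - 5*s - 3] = -4*s - 5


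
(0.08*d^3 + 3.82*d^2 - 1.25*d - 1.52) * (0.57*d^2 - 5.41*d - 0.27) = 0.0456*d^5 + 1.7446*d^4 - 21.4003*d^3 + 4.8647*d^2 + 8.5607*d + 0.4104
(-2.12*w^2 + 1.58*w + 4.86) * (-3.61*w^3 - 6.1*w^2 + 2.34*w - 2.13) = 7.6532*w^5 + 7.2282*w^4 - 32.1434*w^3 - 21.4332*w^2 + 8.007*w - 10.3518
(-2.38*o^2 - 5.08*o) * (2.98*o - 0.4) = -7.0924*o^3 - 14.1864*o^2 + 2.032*o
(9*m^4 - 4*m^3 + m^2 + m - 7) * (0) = 0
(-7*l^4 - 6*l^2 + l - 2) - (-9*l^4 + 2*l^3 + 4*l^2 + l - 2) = 2*l^4 - 2*l^3 - 10*l^2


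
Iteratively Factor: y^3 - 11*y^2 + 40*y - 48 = (y - 4)*(y^2 - 7*y + 12) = (y - 4)*(y - 3)*(y - 4)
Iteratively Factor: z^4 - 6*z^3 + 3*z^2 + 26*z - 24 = (z - 3)*(z^3 - 3*z^2 - 6*z + 8) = (z - 4)*(z - 3)*(z^2 + z - 2) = (z - 4)*(z - 3)*(z + 2)*(z - 1)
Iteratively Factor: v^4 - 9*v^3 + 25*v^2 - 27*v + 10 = (v - 1)*(v^3 - 8*v^2 + 17*v - 10) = (v - 2)*(v - 1)*(v^2 - 6*v + 5) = (v - 2)*(v - 1)^2*(v - 5)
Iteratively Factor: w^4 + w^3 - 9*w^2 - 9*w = (w - 3)*(w^3 + 4*w^2 + 3*w) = w*(w - 3)*(w^2 + 4*w + 3) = w*(w - 3)*(w + 1)*(w + 3)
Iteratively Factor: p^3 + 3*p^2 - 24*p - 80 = (p + 4)*(p^2 - p - 20) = (p + 4)^2*(p - 5)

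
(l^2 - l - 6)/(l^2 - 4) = (l - 3)/(l - 2)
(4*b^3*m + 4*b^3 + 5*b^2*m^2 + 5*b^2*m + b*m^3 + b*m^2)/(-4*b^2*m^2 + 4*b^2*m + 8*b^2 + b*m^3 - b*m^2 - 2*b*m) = (-4*b^2 - 5*b*m - m^2)/(4*b*m - 8*b - m^2 + 2*m)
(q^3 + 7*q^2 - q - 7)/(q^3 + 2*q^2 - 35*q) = (q^2 - 1)/(q*(q - 5))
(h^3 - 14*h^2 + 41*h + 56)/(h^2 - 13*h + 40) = (h^2 - 6*h - 7)/(h - 5)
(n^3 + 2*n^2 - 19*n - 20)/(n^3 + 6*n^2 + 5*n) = (n - 4)/n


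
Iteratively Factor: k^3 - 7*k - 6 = (k - 3)*(k^2 + 3*k + 2) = (k - 3)*(k + 2)*(k + 1)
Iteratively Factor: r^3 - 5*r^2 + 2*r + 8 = (r + 1)*(r^2 - 6*r + 8) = (r - 2)*(r + 1)*(r - 4)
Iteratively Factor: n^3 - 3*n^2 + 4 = (n + 1)*(n^2 - 4*n + 4) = (n - 2)*(n + 1)*(n - 2)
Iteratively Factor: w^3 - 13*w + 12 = (w + 4)*(w^2 - 4*w + 3) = (w - 3)*(w + 4)*(w - 1)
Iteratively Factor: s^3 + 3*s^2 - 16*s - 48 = (s - 4)*(s^2 + 7*s + 12) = (s - 4)*(s + 4)*(s + 3)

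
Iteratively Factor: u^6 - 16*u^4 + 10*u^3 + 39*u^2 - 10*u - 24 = (u + 4)*(u^5 - 4*u^4 + 10*u^2 - u - 6) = (u - 3)*(u + 4)*(u^4 - u^3 - 3*u^2 + u + 2) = (u - 3)*(u + 1)*(u + 4)*(u^3 - 2*u^2 - u + 2) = (u - 3)*(u - 1)*(u + 1)*(u + 4)*(u^2 - u - 2) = (u - 3)*(u - 2)*(u - 1)*(u + 1)*(u + 4)*(u + 1)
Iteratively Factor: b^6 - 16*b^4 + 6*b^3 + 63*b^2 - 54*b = (b - 3)*(b^5 + 3*b^4 - 7*b^3 - 15*b^2 + 18*b) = (b - 3)*(b - 1)*(b^4 + 4*b^3 - 3*b^2 - 18*b) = (b - 3)*(b - 1)*(b + 3)*(b^3 + b^2 - 6*b) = b*(b - 3)*(b - 1)*(b + 3)*(b^2 + b - 6) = b*(b - 3)*(b - 1)*(b + 3)^2*(b - 2)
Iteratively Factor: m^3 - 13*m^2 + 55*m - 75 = (m - 5)*(m^2 - 8*m + 15) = (m - 5)^2*(m - 3)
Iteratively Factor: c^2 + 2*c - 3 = (c - 1)*(c + 3)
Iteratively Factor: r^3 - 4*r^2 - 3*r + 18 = (r - 3)*(r^2 - r - 6) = (r - 3)*(r + 2)*(r - 3)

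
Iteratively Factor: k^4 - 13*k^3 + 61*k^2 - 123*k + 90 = (k - 5)*(k^3 - 8*k^2 + 21*k - 18) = (k - 5)*(k - 2)*(k^2 - 6*k + 9) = (k - 5)*(k - 3)*(k - 2)*(k - 3)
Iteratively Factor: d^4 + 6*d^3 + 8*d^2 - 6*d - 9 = (d - 1)*(d^3 + 7*d^2 + 15*d + 9) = (d - 1)*(d + 3)*(d^2 + 4*d + 3) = (d - 1)*(d + 1)*(d + 3)*(d + 3)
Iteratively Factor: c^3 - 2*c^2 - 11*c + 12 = (c - 4)*(c^2 + 2*c - 3) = (c - 4)*(c - 1)*(c + 3)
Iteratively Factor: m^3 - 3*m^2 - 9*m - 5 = (m - 5)*(m^2 + 2*m + 1) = (m - 5)*(m + 1)*(m + 1)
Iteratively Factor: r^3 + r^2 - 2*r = (r + 2)*(r^2 - r) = r*(r + 2)*(r - 1)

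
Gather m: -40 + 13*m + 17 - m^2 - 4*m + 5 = -m^2 + 9*m - 18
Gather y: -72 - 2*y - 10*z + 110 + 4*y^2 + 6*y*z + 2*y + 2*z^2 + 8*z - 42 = 4*y^2 + 6*y*z + 2*z^2 - 2*z - 4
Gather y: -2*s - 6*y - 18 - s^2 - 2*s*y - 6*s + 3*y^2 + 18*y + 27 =-s^2 - 8*s + 3*y^2 + y*(12 - 2*s) + 9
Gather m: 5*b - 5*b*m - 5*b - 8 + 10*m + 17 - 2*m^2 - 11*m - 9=-2*m^2 + m*(-5*b - 1)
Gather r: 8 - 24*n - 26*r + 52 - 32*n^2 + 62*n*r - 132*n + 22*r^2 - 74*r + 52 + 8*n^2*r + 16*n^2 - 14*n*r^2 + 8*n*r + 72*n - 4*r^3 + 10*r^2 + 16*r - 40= -16*n^2 - 84*n - 4*r^3 + r^2*(32 - 14*n) + r*(8*n^2 + 70*n - 84) + 72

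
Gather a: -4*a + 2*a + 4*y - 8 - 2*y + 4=-2*a + 2*y - 4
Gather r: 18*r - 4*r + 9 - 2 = 14*r + 7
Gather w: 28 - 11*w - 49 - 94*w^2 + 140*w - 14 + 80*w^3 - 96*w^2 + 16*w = 80*w^3 - 190*w^2 + 145*w - 35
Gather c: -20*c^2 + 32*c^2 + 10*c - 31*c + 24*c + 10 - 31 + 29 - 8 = 12*c^2 + 3*c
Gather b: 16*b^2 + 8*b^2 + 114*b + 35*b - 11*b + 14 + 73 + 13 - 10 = 24*b^2 + 138*b + 90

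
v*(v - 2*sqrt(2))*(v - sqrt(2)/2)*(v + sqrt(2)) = v^4 - 3*sqrt(2)*v^3/2 - 3*v^2 + 2*sqrt(2)*v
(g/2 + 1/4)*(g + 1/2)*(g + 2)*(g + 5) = g^4/2 + 4*g^3 + 69*g^2/8 + 47*g/8 + 5/4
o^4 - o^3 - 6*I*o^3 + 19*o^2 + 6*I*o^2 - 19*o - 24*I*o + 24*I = (o - 1)*(o - 8*I)*(o - I)*(o + 3*I)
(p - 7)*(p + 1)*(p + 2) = p^3 - 4*p^2 - 19*p - 14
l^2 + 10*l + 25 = (l + 5)^2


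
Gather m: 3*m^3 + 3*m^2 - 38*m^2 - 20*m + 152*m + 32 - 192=3*m^3 - 35*m^2 + 132*m - 160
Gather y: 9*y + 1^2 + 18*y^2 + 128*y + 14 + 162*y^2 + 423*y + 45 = 180*y^2 + 560*y + 60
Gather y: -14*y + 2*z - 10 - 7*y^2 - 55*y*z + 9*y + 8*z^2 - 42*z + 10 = -7*y^2 + y*(-55*z - 5) + 8*z^2 - 40*z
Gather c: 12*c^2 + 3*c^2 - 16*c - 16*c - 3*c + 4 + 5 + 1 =15*c^2 - 35*c + 10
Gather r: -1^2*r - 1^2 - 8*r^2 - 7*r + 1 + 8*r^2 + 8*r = 0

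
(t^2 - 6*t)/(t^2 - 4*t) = (t - 6)/(t - 4)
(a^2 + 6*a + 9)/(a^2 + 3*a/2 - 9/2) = 2*(a + 3)/(2*a - 3)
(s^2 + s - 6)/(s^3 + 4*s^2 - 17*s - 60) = (s - 2)/(s^2 + s - 20)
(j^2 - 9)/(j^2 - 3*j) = (j + 3)/j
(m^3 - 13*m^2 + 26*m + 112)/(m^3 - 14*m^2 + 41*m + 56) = (m + 2)/(m + 1)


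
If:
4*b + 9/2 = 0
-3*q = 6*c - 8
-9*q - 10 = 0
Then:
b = -9/8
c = 17/9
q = -10/9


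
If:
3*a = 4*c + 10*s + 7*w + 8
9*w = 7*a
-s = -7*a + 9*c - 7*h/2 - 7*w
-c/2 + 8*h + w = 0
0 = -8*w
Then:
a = 0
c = 128/1341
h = 8/1341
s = -1124/1341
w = 0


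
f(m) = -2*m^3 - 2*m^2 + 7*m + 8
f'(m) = -6*m^2 - 4*m + 7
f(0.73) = 11.27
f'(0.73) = 0.88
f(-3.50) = 44.75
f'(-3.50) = -52.50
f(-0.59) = 3.58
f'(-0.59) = 7.27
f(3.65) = -90.35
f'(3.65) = -87.54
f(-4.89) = 159.81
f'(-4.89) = -116.91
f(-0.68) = 2.94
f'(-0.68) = 6.95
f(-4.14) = 86.66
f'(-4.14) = -79.28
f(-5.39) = 225.35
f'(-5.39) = -145.75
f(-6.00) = 326.00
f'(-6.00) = -185.00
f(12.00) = -3652.00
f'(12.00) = -905.00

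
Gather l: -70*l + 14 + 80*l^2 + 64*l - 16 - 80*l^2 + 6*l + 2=0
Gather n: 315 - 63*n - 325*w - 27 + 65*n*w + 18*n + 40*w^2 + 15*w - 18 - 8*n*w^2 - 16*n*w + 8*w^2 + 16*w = n*(-8*w^2 + 49*w - 45) + 48*w^2 - 294*w + 270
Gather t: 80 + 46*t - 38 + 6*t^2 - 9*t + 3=6*t^2 + 37*t + 45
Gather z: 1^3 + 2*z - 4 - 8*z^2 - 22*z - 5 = -8*z^2 - 20*z - 8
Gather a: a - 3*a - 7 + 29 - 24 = -2*a - 2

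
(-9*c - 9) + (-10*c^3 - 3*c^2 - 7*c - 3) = -10*c^3 - 3*c^2 - 16*c - 12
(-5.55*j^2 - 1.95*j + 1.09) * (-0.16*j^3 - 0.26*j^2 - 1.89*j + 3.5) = 0.888*j^5 + 1.755*j^4 + 10.8221*j^3 - 16.0229*j^2 - 8.8851*j + 3.815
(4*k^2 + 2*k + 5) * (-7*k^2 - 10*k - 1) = -28*k^4 - 54*k^3 - 59*k^2 - 52*k - 5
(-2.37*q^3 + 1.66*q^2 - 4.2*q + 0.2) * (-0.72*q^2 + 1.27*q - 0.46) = 1.7064*q^5 - 4.2051*q^4 + 6.2224*q^3 - 6.2416*q^2 + 2.186*q - 0.092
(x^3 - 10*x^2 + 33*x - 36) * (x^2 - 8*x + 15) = x^5 - 18*x^4 + 128*x^3 - 450*x^2 + 783*x - 540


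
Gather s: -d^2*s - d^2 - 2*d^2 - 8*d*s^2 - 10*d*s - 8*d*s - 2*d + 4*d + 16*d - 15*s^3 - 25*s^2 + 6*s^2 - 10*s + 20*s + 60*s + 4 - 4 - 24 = -3*d^2 + 18*d - 15*s^3 + s^2*(-8*d - 19) + s*(-d^2 - 18*d + 70) - 24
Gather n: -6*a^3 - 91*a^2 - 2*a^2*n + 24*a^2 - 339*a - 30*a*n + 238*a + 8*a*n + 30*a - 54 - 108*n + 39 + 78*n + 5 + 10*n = -6*a^3 - 67*a^2 - 71*a + n*(-2*a^2 - 22*a - 20) - 10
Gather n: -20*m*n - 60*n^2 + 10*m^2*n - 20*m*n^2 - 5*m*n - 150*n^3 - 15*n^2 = -150*n^3 + n^2*(-20*m - 75) + n*(10*m^2 - 25*m)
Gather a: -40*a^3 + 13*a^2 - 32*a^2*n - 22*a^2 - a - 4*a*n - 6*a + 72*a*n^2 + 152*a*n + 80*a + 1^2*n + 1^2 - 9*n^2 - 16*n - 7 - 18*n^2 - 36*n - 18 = -40*a^3 + a^2*(-32*n - 9) + a*(72*n^2 + 148*n + 73) - 27*n^2 - 51*n - 24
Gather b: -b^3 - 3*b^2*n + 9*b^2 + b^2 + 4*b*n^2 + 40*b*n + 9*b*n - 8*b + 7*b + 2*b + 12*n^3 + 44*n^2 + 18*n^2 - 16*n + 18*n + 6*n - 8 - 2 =-b^3 + b^2*(10 - 3*n) + b*(4*n^2 + 49*n + 1) + 12*n^3 + 62*n^2 + 8*n - 10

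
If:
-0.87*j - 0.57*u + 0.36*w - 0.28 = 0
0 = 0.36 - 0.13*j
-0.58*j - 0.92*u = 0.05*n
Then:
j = 2.77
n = 54.6871794871795 - 11.6210526315789*w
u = 0.631578947368421*w - 4.71794871794872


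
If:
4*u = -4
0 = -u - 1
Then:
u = -1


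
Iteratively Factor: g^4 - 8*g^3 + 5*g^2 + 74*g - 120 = (g - 2)*(g^3 - 6*g^2 - 7*g + 60) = (g - 5)*(g - 2)*(g^2 - g - 12) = (g - 5)*(g - 2)*(g + 3)*(g - 4)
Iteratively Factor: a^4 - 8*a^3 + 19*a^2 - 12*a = (a)*(a^3 - 8*a^2 + 19*a - 12) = a*(a - 3)*(a^2 - 5*a + 4) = a*(a - 3)*(a - 1)*(a - 4)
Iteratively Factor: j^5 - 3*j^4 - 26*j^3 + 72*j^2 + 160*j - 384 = (j - 4)*(j^4 + j^3 - 22*j^2 - 16*j + 96) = (j - 4)*(j - 2)*(j^3 + 3*j^2 - 16*j - 48) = (j - 4)^2*(j - 2)*(j^2 + 7*j + 12) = (j - 4)^2*(j - 2)*(j + 4)*(j + 3)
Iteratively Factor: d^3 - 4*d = (d)*(d^2 - 4) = d*(d + 2)*(d - 2)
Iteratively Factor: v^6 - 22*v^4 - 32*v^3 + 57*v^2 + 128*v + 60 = (v - 5)*(v^5 + 5*v^4 + 3*v^3 - 17*v^2 - 28*v - 12) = (v - 5)*(v - 2)*(v^4 + 7*v^3 + 17*v^2 + 17*v + 6) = (v - 5)*(v - 2)*(v + 1)*(v^3 + 6*v^2 + 11*v + 6) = (v - 5)*(v - 2)*(v + 1)*(v + 2)*(v^2 + 4*v + 3) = (v - 5)*(v - 2)*(v + 1)^2*(v + 2)*(v + 3)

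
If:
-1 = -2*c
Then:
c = 1/2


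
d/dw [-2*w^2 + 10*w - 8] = 10 - 4*w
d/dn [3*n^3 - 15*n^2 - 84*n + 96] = 9*n^2 - 30*n - 84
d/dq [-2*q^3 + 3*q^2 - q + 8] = -6*q^2 + 6*q - 1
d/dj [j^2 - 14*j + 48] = 2*j - 14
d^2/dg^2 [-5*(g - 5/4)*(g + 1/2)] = -10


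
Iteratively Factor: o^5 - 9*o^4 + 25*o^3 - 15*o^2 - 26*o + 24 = (o + 1)*(o^4 - 10*o^3 + 35*o^2 - 50*o + 24) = (o - 3)*(o + 1)*(o^3 - 7*o^2 + 14*o - 8) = (o - 3)*(o - 1)*(o + 1)*(o^2 - 6*o + 8) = (o - 3)*(o - 2)*(o - 1)*(o + 1)*(o - 4)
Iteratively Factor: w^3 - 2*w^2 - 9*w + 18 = (w - 3)*(w^2 + w - 6) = (w - 3)*(w + 3)*(w - 2)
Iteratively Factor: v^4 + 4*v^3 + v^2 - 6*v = (v)*(v^3 + 4*v^2 + v - 6) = v*(v + 2)*(v^2 + 2*v - 3) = v*(v - 1)*(v + 2)*(v + 3)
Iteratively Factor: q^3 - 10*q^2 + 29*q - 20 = (q - 1)*(q^2 - 9*q + 20) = (q - 4)*(q - 1)*(q - 5)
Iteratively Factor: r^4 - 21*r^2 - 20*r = (r - 5)*(r^3 + 5*r^2 + 4*r) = r*(r - 5)*(r^2 + 5*r + 4) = r*(r - 5)*(r + 4)*(r + 1)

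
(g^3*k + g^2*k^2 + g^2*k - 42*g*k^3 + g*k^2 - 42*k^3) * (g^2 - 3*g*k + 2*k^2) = g^5*k - 2*g^4*k^2 + g^4*k - 43*g^3*k^3 - 2*g^3*k^2 + 128*g^2*k^4 - 43*g^2*k^3 - 84*g*k^5 + 128*g*k^4 - 84*k^5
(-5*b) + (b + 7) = 7 - 4*b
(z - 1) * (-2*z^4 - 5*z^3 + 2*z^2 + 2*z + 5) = -2*z^5 - 3*z^4 + 7*z^3 + 3*z - 5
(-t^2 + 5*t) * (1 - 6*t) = 6*t^3 - 31*t^2 + 5*t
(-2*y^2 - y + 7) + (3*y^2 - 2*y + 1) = y^2 - 3*y + 8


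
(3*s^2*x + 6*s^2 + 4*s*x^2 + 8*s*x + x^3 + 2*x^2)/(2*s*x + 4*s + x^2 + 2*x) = (3*s^2 + 4*s*x + x^2)/(2*s + x)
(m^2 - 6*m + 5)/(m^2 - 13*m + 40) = (m - 1)/(m - 8)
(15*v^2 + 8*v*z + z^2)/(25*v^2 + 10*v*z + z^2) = (3*v + z)/(5*v + z)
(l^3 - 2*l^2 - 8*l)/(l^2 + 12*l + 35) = l*(l^2 - 2*l - 8)/(l^2 + 12*l + 35)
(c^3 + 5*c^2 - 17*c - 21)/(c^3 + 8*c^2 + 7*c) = (c - 3)/c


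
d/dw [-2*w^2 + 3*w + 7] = 3 - 4*w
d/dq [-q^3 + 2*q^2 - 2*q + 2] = -3*q^2 + 4*q - 2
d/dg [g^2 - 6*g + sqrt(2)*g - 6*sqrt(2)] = 2*g - 6 + sqrt(2)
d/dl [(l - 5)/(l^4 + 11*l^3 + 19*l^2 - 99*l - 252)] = (l^4 + 11*l^3 + 19*l^2 - 99*l - (l - 5)*(4*l^3 + 33*l^2 + 38*l - 99) - 252)/(l^4 + 11*l^3 + 19*l^2 - 99*l - 252)^2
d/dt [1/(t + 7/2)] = -4/(2*t + 7)^2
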